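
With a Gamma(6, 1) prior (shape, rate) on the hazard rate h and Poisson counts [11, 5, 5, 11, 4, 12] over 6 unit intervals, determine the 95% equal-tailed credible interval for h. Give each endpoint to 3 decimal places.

Posterior: Gamma(6+48, 1+6) = Gamma(54, 7) (shape, rate).
Equal-tailed 95% interval: Gamma(54, 7) quantiles at 0.025 and 0.975.
Posterior mean ≈ 7.714, SD ≈ 1.050; a Normal approximation gives roughly [5.657, 9.772].
Exact: lower = 5.795; upper = 9.904.

[5.795, 9.904]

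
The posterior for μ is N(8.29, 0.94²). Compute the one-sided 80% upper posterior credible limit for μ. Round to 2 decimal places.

Need U with P(μ ≤ U) = 0.80: U = 8.29 + z_{0.2}·0.94.
z = 0.842; U = 8.29 + 0.842 × 0.94 = 9.08.

9.08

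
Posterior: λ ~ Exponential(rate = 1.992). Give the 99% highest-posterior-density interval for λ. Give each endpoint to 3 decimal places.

[0.000, 2.312]

The exponential density is strictly decreasing on [0, ∞), so the HPD interval is anchored at 0: [0, q] with P(λ ≤ q) = 0.99.
q = −ln(1 − 0.99) / 1.992 = 4.6052 / 1.992 = 2.312.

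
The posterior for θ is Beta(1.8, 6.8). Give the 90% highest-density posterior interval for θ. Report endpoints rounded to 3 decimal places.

The posterior is unimodal and skewed, so the HPD interval has equal density at both endpoints and is the shortest 90% interval.
Solving f(0.011) = f(0.400) with F(0.400) − F(0.011) = 0.90 gives [0.011, 0.400].
For comparison, the equal-tailed interval is [0.038, 0.460]; the HPD is narrower and shifted toward the mode.

[0.011, 0.400]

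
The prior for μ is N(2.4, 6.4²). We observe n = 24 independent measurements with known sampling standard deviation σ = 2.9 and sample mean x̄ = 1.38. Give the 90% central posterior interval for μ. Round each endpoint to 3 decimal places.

Posterior precision = 1/6.4² + 24/2.9² = 0.0244 + 2.8537 = 2.8782, so posterior SD = 0.5894.
Posterior mean = (2.4/6.4² + 24·1.38/2.9²) / 2.8782 = 1.3887.
Interval: 1.3887 ± 1.645 × 0.5894 → [0.419, 2.358].

[0.419, 2.358]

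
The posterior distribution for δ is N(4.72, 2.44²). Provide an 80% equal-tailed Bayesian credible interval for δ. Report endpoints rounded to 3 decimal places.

The posterior is symmetric, so the 80% equal-tailed interval is δ = 4.72 ± z·2.44 with z = 1.282.
Half-width: 1.282 × 2.44 = 3.127.
4.72 − 3.127 = 1.593; 4.72 + 3.127 = 7.847.

[1.593, 7.847]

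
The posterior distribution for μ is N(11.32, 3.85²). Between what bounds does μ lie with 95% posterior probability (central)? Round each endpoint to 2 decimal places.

[3.77, 18.87]

The posterior is symmetric, so the 95% equal-tailed interval is μ = 11.32 ± z·3.85 with z = 1.960.
Half-width: 1.960 × 3.85 = 7.55.
11.32 − 7.55 = 3.77; 11.32 + 7.55 = 18.87.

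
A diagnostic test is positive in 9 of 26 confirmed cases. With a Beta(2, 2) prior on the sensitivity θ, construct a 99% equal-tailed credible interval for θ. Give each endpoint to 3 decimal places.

Posterior: Beta(2+9, 2+17) = Beta(11, 19).
Equal-tailed 99% interval: the 0.005 and 0.995 quantiles of Beta(11, 19).
Posterior mean ≈ 0.367, SD ≈ 0.087; a Normal approximation gives roughly [0.144, 0.590].
Exact: F⁻¹(0.005) = 0.167; F⁻¹(0.995) = 0.599.

[0.167, 0.599]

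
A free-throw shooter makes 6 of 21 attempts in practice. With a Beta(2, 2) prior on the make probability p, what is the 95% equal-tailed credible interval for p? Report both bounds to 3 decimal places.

Posterior: Beta(2+6, 2+15) = Beta(8, 17).
Equal-tailed 95% interval: the 0.025 and 0.975 quantiles of Beta(8, 17).
Posterior mean ≈ 0.320, SD ≈ 0.091; a Normal approximation gives roughly [0.141, 0.499].
Exact: F⁻¹(0.025) = 0.156; F⁻¹(0.975) = 0.511.

[0.156, 0.511]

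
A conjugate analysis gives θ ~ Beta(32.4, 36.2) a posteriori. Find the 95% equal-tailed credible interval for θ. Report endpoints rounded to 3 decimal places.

[0.356, 0.590]

Posterior: Beta(32.4, 36.2).
Equal-tailed 95% interval: the 0.025 and 0.975 quantiles of Beta(32.4, 36.2).
Posterior mean ≈ 0.472, SD ≈ 0.060; a Normal approximation gives roughly [0.355, 0.590].
Exact: F⁻¹(0.025) = 0.356; F⁻¹(0.975) = 0.590.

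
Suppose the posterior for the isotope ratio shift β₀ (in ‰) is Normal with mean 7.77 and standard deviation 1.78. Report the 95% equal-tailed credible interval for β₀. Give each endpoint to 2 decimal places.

The posterior is symmetric, so the 95% equal-tailed interval is β₀ = 7.77 ± z·1.78 with z = 1.960.
Half-width: 1.960 × 1.78 = 3.49.
7.77 − 3.49 = 4.28; 7.77 + 3.49 = 11.26.

[4.28, 11.26]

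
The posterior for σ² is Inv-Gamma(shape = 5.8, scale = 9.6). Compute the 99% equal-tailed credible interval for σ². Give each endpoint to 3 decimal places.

Inverse-Gamma(5.8, 9.6) quantiles: F⁻¹(0.005) and F⁻¹(0.995).
Equivalently, 1/σ² ~ Gamma(5.8, rate = 9.6); invert its 0.995 and 0.005 quantiles.
Posterior mean ≈ 2.000, SD ≈ 1.026; a Normal approximation gives roughly [-0.643, 4.643].
Exact: lower = 0.694; upper = 6.660.

[0.694, 6.660]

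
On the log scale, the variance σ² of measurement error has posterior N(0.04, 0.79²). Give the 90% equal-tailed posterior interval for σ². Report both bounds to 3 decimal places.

On the log scale the 90% interval is 0.04 ± 1.645 × 0.79 = [-1.2594, 1.3394].
Exponentiate: [e^-1.2594, e^1.3394] = [0.284, 3.817].

[0.284, 3.817]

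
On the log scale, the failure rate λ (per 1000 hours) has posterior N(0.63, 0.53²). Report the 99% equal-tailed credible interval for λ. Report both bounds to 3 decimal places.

On the log scale the 99% interval is 0.63 ± 2.576 × 0.53 = [-0.7352, 1.9952].
Exponentiate: [e^-0.7352, e^1.9952] = [0.479, 7.354].

[0.479, 7.354]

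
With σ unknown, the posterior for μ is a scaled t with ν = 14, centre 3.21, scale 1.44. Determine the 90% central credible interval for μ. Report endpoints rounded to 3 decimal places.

[0.674, 5.746]

The t_14 distribution is symmetric; the 90% interval is 3.21 ± t·1.44 with t_{0.95,14} = 1.761.
Half-width: 1.761 × 1.44 = 2.536.
3.21 − 2.536 = 0.674; 3.21 + 2.536 = 5.746.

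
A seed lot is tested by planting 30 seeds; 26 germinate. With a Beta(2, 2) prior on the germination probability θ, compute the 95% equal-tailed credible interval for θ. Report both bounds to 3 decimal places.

Posterior: Beta(2+26, 2+4) = Beta(28, 6).
Equal-tailed 95% interval: the 0.025 and 0.975 quantiles of Beta(28, 6).
Posterior mean ≈ 0.824, SD ≈ 0.064; a Normal approximation gives roughly [0.697, 0.950].
Exact: F⁻¹(0.025) = 0.681; F⁻¹(0.975) = 0.930.

[0.681, 0.930]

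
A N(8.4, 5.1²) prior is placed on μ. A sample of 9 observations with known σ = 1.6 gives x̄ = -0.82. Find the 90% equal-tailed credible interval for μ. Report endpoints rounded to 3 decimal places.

Posterior precision = 1/5.1² + 9/1.6² = 0.0384 + 3.5156 = 3.5541, so posterior SD = 0.5304.
Posterior mean = (8.4/5.1² + 9·-0.82/1.6²) / 3.5541 = -0.7203.
Interval: -0.7203 ± 1.645 × 0.5304 → [-1.593, 0.152].

[-1.593, 0.152]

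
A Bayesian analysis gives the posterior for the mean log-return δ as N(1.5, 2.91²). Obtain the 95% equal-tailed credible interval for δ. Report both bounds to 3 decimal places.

The posterior is symmetric, so the 95% equal-tailed interval is δ = 1.5 ± z·2.91 with z = 1.960.
Half-width: 1.960 × 2.91 = 5.703.
1.5 − 5.703 = -4.203; 1.5 + 5.703 = 7.203.

[-4.203, 7.203]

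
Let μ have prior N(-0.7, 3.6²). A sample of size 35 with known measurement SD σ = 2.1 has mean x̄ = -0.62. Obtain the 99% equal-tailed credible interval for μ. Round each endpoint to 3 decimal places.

Posterior precision = 1/3.6² + 35/2.1² = 0.0772 + 7.9365 = 8.0137, so posterior SD = 0.3533.
Posterior mean = (-0.7/3.6² + 35·-0.62/2.1²) / 8.0137 = -0.6208.
Interval: -0.6208 ± 2.576 × 0.3533 → [-1.531, 0.289].

[-1.531, 0.289]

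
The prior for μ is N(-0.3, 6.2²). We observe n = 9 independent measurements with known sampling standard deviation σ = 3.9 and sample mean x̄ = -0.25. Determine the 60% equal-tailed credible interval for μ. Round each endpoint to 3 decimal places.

Posterior precision = 1/6.2² + 9/3.9² = 0.0260 + 0.5917 = 0.6177, so posterior SD = 1.2723.
Posterior mean = (-0.3/6.2² + 9·-0.25/3.9²) / 0.6177 = -0.2521.
Interval: -0.2521 ± 0.842 × 1.2723 → [-1.323, 0.819].

[-1.323, 0.819]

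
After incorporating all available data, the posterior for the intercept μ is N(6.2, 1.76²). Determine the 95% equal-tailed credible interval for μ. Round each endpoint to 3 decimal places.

The posterior is symmetric, so the 95% equal-tailed interval is μ = 6.2 ± z·1.76 with z = 1.960.
Half-width: 1.960 × 1.76 = 3.450.
6.2 − 3.450 = 2.750; 6.2 + 3.450 = 9.650.

[2.750, 9.650]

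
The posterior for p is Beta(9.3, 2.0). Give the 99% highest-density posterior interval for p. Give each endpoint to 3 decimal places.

The posterior is unimodal and skewed, so the HPD interval has equal density at both endpoints and is the shortest 99% interval.
Solving f(0.506) = f(0.998) with F(0.998) − F(0.506) = 0.99 gives [0.506, 0.998].
For comparison, the equal-tailed interval is [0.467, 0.989]; the HPD is narrower and shifted toward the mode.

[0.506, 0.998]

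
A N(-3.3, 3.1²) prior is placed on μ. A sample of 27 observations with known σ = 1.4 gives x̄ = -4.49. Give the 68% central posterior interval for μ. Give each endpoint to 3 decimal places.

Posterior precision = 1/3.1² + 27/1.4² = 0.1041 + 13.7755 = 13.8796, so posterior SD = 0.2684.
Posterior mean = (-3.3/3.1² + 27·-4.49/1.4²) / 13.8796 = -4.4811.
Interval: -4.4811 ± 0.994 × 0.2684 → [-4.748, -4.214].

[-4.748, -4.214]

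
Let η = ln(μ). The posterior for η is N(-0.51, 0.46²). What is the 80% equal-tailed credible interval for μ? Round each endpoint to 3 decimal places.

On the log scale the 80% interval is -0.51 ± 1.282 × 0.46 = [-1.0995, 0.0795].
Exponentiate: [e^-1.0995, e^0.0795] = [0.333, 1.083].

[0.333, 1.083]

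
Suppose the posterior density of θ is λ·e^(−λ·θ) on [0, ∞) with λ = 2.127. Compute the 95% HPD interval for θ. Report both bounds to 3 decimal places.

[0.000, 1.408]

The exponential density is strictly decreasing on [0, ∞), so the HPD interval is anchored at 0: [0, q] with P(θ ≤ q) = 0.95.
q = −ln(1 − 0.95) / 2.127 = 2.9957 / 2.127 = 1.408.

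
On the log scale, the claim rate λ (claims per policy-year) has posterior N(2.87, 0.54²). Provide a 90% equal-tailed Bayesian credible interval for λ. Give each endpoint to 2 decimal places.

[7.26, 42.87]

On the log scale the 90% interval is 2.87 ± 1.645 × 0.54 = [1.9818, 3.7582].
Exponentiate: [e^1.9818, e^3.7582] = [7.26, 42.87].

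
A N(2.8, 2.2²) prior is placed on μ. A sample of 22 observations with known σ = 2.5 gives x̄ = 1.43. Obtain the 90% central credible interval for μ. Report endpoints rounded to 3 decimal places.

[0.654, 2.358]

Posterior precision = 1/2.2² + 22/2.5² = 0.2066 + 3.5200 = 3.7266, so posterior SD = 0.5180.
Posterior mean = (2.8/2.2² + 22·1.43/2.5²) / 3.7266 = 1.5060.
Interval: 1.5060 ± 1.645 × 0.5180 → [0.654, 2.358].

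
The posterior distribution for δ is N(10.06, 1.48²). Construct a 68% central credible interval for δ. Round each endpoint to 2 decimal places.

[8.59, 11.53]

The posterior is symmetric, so the 68% equal-tailed interval is δ = 10.06 ± z·1.48 with z = 0.994.
Half-width: 0.994 × 1.48 = 1.47.
10.06 − 1.47 = 8.59; 10.06 + 1.47 = 11.53.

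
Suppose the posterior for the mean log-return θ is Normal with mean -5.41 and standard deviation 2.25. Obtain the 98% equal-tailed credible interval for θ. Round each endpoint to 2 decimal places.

[-10.64, -0.18]

The posterior is symmetric, so the 98% equal-tailed interval is θ = -5.41 ± z·2.25 with z = 2.326.
Half-width: 2.326 × 2.25 = 5.23.
-5.41 − 5.23 = -10.64; -5.41 + 5.23 = -0.18.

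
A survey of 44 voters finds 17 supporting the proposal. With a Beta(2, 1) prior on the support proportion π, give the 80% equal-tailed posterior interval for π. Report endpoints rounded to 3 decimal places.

Posterior: Beta(2+17, 1+27) = Beta(19, 28).
Equal-tailed 80% interval: the 0.1 and 0.9 quantiles of Beta(19, 28).
Posterior mean ≈ 0.404, SD ≈ 0.071; a Normal approximation gives roughly [0.313, 0.495].
Exact: F⁻¹(0.1) = 0.314; F⁻¹(0.9) = 0.497.

[0.314, 0.497]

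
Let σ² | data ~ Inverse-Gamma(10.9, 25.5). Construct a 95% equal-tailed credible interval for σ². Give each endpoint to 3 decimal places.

[1.396, 4.704]

Inverse-Gamma(10.9, 25.5) quantiles: F⁻¹(0.025) and F⁻¹(0.975).
Equivalently, 1/σ² ~ Gamma(10.9, rate = 25.5); invert its 0.975 and 0.025 quantiles.
Posterior mean ≈ 2.576, SD ≈ 0.863; a Normal approximation gives roughly [0.884, 4.268].
Exact: lower = 1.396; upper = 4.704.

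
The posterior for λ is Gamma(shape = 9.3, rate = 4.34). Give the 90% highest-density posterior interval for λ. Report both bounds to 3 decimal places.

The posterior is unimodal and skewed, so the HPD interval has equal density at both endpoints and is the shortest 90% interval.
Solving f(1.011) = f(3.237) with F(3.237) − F(1.011) = 0.90 gives [1.011, 3.237].
For comparison, the equal-tailed interval is [1.132, 3.414]; the HPD is narrower and shifted toward the mode.

[1.011, 3.237]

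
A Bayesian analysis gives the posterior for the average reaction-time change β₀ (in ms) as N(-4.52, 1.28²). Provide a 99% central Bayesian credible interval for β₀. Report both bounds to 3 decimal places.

[-7.817, -1.223]

The posterior is symmetric, so the 99% equal-tailed interval is β₀ = -4.52 ± z·1.28 with z = 2.576.
Half-width: 2.576 × 1.28 = 3.297.
-4.52 − 3.297 = -7.817; -4.52 + 3.297 = -1.223.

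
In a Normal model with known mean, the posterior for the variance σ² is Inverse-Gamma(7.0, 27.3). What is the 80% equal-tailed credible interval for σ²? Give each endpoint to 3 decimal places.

Inverse-Gamma(7.0, 27.3) quantiles: F⁻¹(0.1) and F⁻¹(0.9).
Equivalently, 1/σ² ~ Gamma(7.0, rate = 27.3); invert its 0.9 and 0.1 quantiles.
Posterior mean ≈ 4.550, SD ≈ 2.035; a Normal approximation gives roughly [1.942, 7.158].
Exact: lower = 2.592; upper = 7.009.

[2.592, 7.009]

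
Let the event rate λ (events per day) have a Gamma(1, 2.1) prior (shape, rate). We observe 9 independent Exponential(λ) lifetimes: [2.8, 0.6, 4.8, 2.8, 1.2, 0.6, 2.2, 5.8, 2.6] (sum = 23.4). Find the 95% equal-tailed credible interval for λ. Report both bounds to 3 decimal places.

Posterior: Gamma(1+9, 2.1+23.4) = Gamma(10, 25.5) (shape, rate).
Equal-tailed 95% interval: Gamma(10, 25.5) quantiles at 0.025 and 0.975.
Posterior mean ≈ 0.392, SD ≈ 0.124; a Normal approximation gives roughly [0.149, 0.635].
Exact: lower = 0.188; upper = 0.670.

[0.188, 0.670]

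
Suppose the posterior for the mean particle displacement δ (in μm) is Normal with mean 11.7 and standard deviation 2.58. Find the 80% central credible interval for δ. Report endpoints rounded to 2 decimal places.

[8.39, 15.01]

The posterior is symmetric, so the 80% equal-tailed interval is δ = 11.7 ± z·2.58 with z = 1.282.
Half-width: 1.282 × 2.58 = 3.31.
11.7 − 3.31 = 8.39; 11.7 + 3.31 = 15.01.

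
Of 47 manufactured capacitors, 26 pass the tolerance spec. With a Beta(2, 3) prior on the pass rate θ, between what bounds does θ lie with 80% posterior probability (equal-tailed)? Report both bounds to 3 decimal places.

Posterior: Beta(2+26, 3+21) = Beta(28, 24).
Equal-tailed 80% interval: the 0.1 and 0.9 quantiles of Beta(28, 24).
Posterior mean ≈ 0.538, SD ≈ 0.068; a Normal approximation gives roughly [0.451, 0.626].
Exact: F⁻¹(0.1) = 0.450; F⁻¹(0.9) = 0.626.

[0.450, 0.626]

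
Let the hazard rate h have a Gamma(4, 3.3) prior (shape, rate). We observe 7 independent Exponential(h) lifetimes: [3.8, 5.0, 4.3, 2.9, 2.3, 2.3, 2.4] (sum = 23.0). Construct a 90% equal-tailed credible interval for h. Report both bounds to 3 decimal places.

Posterior: Gamma(4+7, 3.3+23.0) = Gamma(11, 26.3) (shape, rate).
Equal-tailed 90% interval: Gamma(11, 26.3) quantiles at 0.05 and 0.95.
Posterior mean ≈ 0.418, SD ≈ 0.126; a Normal approximation gives roughly [0.211, 0.626].
Exact: lower = 0.235; upper = 0.645.

[0.235, 0.645]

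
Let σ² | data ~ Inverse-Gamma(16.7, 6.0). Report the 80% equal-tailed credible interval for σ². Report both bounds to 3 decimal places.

[0.271, 0.512]

Inverse-Gamma(16.7, 6.0) quantiles: F⁻¹(0.1) and F⁻¹(0.9).
Equivalently, 1/σ² ~ Gamma(16.7, rate = 6.0); invert its 0.9 and 0.1 quantiles.
Posterior mean ≈ 0.382, SD ≈ 0.100; a Normal approximation gives roughly [0.254, 0.510].
Exact: lower = 0.271; upper = 0.512.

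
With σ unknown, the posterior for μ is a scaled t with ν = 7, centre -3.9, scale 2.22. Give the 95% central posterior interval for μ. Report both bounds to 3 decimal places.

[-9.149, 1.349]

The t_7 distribution is symmetric; the 95% interval is -3.9 ± t·2.22 with t_{0.975,7} = 2.365.
Half-width: 2.365 × 2.22 = 5.249.
-3.9 − 5.249 = -9.149; -3.9 + 5.249 = 1.349.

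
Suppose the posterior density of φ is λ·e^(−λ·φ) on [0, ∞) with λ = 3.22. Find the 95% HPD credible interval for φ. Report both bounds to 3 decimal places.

[0.000, 0.930]

The exponential density is strictly decreasing on [0, ∞), so the HPD interval is anchored at 0: [0, q] with P(φ ≤ q) = 0.95.
q = −ln(1 − 0.95) / 3.22 = 2.9957 / 3.22 = 0.930.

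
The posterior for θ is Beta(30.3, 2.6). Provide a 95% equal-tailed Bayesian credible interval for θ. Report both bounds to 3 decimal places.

Posterior: Beta(30.3, 2.6).
Equal-tailed 95% interval: the 0.025 and 0.975 quantiles of Beta(30.3, 2.6).
Posterior mean ≈ 0.921, SD ≈ 0.046; a Normal approximation gives roughly [0.830, 1.012].
Exact: F⁻¹(0.025) = 0.809; F⁻¹(0.975) = 0.986.

[0.809, 0.986]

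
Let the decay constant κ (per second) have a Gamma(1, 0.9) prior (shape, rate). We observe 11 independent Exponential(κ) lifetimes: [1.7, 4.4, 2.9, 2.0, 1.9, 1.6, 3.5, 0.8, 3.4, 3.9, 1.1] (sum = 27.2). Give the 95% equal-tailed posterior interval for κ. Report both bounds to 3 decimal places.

[0.221, 0.700]

Posterior: Gamma(1+11, 0.9+27.2) = Gamma(12, 28.1) (shape, rate).
Equal-tailed 95% interval: Gamma(12, 28.1) quantiles at 0.025 and 0.975.
Posterior mean ≈ 0.427, SD ≈ 0.123; a Normal approximation gives roughly [0.185, 0.669].
Exact: lower = 0.221; upper = 0.700.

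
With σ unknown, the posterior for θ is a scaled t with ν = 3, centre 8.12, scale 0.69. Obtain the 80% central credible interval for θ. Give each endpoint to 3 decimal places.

[6.990, 9.250]

The t_3 distribution is symmetric; the 80% interval is 8.12 ± t·0.69 with t_{0.9,3} = 1.638.
Half-width: 1.638 × 0.69 = 1.130.
8.12 − 1.130 = 6.990; 8.12 + 1.130 = 9.250.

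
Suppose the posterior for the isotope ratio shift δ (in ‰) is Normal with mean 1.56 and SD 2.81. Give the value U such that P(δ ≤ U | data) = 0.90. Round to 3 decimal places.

Need U with P(δ ≤ U) = 0.90: U = 1.56 + z_{0.1}·2.81.
z = 1.282; U = 1.56 + 1.282 × 2.81 = 5.161.

5.161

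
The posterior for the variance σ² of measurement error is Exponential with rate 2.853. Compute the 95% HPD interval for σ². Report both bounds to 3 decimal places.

[0.000, 1.050]

The exponential density is strictly decreasing on [0, ∞), so the HPD interval is anchored at 0: [0, q] with P(σ² ≤ q) = 0.95.
q = −ln(1 − 0.95) / 2.853 = 2.9957 / 2.853 = 1.050.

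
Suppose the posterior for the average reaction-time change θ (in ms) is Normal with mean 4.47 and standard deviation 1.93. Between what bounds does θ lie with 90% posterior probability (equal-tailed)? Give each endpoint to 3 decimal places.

The posterior is symmetric, so the 90% equal-tailed interval is θ = 4.47 ± z·1.93 with z = 1.645.
Half-width: 1.645 × 1.93 = 3.175.
4.47 − 3.175 = 1.295; 4.47 + 3.175 = 7.645.

[1.295, 7.645]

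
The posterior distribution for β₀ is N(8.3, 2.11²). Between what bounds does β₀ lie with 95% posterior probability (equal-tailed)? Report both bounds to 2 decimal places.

[4.16, 12.44]

The posterior is symmetric, so the 95% equal-tailed interval is β₀ = 8.3 ± z·2.11 with z = 1.960.
Half-width: 1.960 × 2.11 = 4.14.
8.3 − 4.14 = 4.16; 8.3 + 4.14 = 12.44.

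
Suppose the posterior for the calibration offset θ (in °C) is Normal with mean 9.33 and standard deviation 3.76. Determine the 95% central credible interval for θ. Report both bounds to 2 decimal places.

The posterior is symmetric, so the 95% equal-tailed interval is θ = 9.33 ± z·3.76 with z = 1.960.
Half-width: 1.960 × 3.76 = 7.37.
9.33 − 7.37 = 1.96; 9.33 + 7.37 = 16.70.

[1.96, 16.70]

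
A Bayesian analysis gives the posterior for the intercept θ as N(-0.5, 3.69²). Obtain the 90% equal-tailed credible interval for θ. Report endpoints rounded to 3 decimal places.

The posterior is symmetric, so the 90% equal-tailed interval is θ = -0.5 ± z·3.69 with z = 1.645.
Half-width: 1.645 × 3.69 = 6.070.
-0.5 − 6.070 = -6.570; -0.5 + 6.070 = 5.570.

[-6.570, 5.570]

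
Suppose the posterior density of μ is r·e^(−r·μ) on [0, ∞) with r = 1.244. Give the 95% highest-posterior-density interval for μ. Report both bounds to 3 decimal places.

[0.000, 2.408]

The exponential density is strictly decreasing on [0, ∞), so the HPD interval is anchored at 0: [0, q] with P(μ ≤ q) = 0.95.
q = −ln(1 − 0.95) / 1.244 = 2.9957 / 1.244 = 2.408.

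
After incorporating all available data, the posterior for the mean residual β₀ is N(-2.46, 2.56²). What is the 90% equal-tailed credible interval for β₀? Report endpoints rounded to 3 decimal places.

The posterior is symmetric, so the 90% equal-tailed interval is β₀ = -2.46 ± z·2.56 with z = 1.645.
Half-width: 1.645 × 2.56 = 4.211.
-2.46 − 4.211 = -6.671; -2.46 + 4.211 = 1.751.

[-6.671, 1.751]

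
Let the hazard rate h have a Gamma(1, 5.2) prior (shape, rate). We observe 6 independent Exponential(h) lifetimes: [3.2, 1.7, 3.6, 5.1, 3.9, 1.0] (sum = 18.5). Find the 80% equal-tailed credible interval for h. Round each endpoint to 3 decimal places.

Posterior: Gamma(1+6, 5.2+18.5) = Gamma(7, 23.7) (shape, rate).
Equal-tailed 80% interval: Gamma(7, 23.7) quantiles at 0.1 and 0.9.
Posterior mean ≈ 0.295, SD ≈ 0.112; a Normal approximation gives roughly [0.152, 0.438].
Exact: lower = 0.164; upper = 0.444.

[0.164, 0.444]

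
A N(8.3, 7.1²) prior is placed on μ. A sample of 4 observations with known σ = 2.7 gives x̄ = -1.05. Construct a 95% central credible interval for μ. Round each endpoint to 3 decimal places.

Posterior precision = 1/7.1² + 4/2.7² = 0.0198 + 0.5487 = 0.5685, so posterior SD = 1.3262.
Posterior mean = (8.3/7.1² + 4·-1.05/2.7²) / 0.5685 = -0.7238.
Interval: -0.7238 ± 1.960 × 1.3262 → [-3.323, 1.876].

[-3.323, 1.876]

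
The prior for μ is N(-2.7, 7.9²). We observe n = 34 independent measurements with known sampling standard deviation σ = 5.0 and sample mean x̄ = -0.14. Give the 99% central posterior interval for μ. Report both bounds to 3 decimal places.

Posterior precision = 1/7.9² + 34/5.0² = 0.0160 + 1.3600 = 1.3760, so posterior SD = 0.8525.
Posterior mean = (-2.7/7.9² + 34·-0.14/5.0²) / 1.3760 = -0.1698.
Interval: -0.1698 ± 2.576 × 0.8525 → [-2.366, 2.026].

[-2.366, 2.026]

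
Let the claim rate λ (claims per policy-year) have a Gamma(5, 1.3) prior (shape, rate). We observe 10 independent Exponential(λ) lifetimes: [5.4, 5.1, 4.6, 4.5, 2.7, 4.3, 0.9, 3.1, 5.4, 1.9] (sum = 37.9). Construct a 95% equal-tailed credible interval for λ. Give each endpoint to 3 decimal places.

Posterior: Gamma(5+10, 1.3+37.9) = Gamma(15, 39.2) (shape, rate).
Equal-tailed 95% interval: Gamma(15, 39.2) quantiles at 0.025 and 0.975.
Posterior mean ≈ 0.383, SD ≈ 0.099; a Normal approximation gives roughly [0.189, 0.576].
Exact: lower = 0.214; upper = 0.599.

[0.214, 0.599]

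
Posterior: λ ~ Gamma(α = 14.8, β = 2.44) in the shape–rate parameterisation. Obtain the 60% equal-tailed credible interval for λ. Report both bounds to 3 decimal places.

[4.715, 7.337]

Posterior: Gamma(shape 14.8, rate 2.44).
Equal-tailed 60% interval: Gamma(14.8, 2.44) quantiles at 0.2 and 0.8.
Posterior mean ≈ 6.066, SD ≈ 1.577; a Normal approximation gives roughly [4.739, 7.393].
Exact: lower = 4.715; upper = 7.337.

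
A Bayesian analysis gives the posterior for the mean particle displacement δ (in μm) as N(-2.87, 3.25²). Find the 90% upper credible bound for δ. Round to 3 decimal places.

1.295

Need U with P(δ ≤ U) = 0.90: U = -2.87 + z_{0.1}·3.25.
z = 1.282; U = -2.87 + 1.282 × 3.25 = 1.295.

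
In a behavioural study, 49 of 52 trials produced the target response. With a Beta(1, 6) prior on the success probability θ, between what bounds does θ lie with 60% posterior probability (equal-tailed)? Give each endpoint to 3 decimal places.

Posterior: Beta(1+49, 6+3) = Beta(50, 9).
Equal-tailed 60% interval: the 0.2 and 0.8 quantiles of Beta(50, 9).
Posterior mean ≈ 0.847, SD ≈ 0.046; a Normal approximation gives roughly [0.808, 0.887].
Exact: F⁻¹(0.2) = 0.810; F⁻¹(0.8) = 0.888.

[0.810, 0.888]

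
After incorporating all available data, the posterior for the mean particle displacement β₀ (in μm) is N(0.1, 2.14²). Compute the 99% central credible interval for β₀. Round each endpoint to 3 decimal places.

[-5.412, 5.612]

The posterior is symmetric, so the 99% equal-tailed interval is β₀ = 0.1 ± z·2.14 with z = 2.576.
Half-width: 2.576 × 2.14 = 5.512.
0.1 − 5.512 = -5.412; 0.1 + 5.512 = 5.612.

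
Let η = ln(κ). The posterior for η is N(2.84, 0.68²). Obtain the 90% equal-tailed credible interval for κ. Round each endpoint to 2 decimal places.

On the log scale the 90% interval is 2.84 ± 1.645 × 0.68 = [1.7215, 3.9585].
Exponentiate: [e^1.7215, e^3.9585] = [5.59, 52.38].

[5.59, 52.38]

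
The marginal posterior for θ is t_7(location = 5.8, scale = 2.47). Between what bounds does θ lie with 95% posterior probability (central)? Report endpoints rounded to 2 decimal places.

The t_7 distribution is symmetric; the 95% interval is 5.8 ± t·2.47 with t_{0.975,7} = 2.365.
Half-width: 2.365 × 2.47 = 5.84.
5.8 − 5.84 = -0.04; 5.8 + 5.84 = 11.64.

[-0.04, 11.64]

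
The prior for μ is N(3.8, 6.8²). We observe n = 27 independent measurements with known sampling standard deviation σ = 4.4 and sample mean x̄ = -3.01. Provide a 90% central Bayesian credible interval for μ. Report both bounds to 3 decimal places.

Posterior precision = 1/6.8² + 27/4.4² = 0.0216 + 1.3946 = 1.4163, so posterior SD = 0.8403.
Posterior mean = (3.8/6.8² + 27·-3.01/4.4²) / 1.4163 = -2.9060.
Interval: -2.9060 ± 1.645 × 0.8403 → [-4.288, -1.524].

[-4.288, -1.524]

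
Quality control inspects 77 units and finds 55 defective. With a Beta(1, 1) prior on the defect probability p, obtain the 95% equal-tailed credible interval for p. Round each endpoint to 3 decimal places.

[0.605, 0.803]

Posterior: Beta(1+55, 1+22) = Beta(56, 23).
Equal-tailed 95% interval: the 0.025 and 0.975 quantiles of Beta(56, 23).
Posterior mean ≈ 0.709, SD ≈ 0.051; a Normal approximation gives roughly [0.609, 0.808].
Exact: F⁻¹(0.025) = 0.605; F⁻¹(0.975) = 0.803.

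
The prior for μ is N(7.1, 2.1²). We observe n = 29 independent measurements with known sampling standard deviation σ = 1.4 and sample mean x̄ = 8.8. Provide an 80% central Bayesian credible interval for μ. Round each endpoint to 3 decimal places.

[8.444, 9.105]

Posterior precision = 1/2.1² + 29/1.4² = 0.2268 + 14.7959 = 15.0227, so posterior SD = 0.2580.
Posterior mean = (7.1/2.1² + 29·8.8/1.4²) / 15.0227 = 8.7743.
Interval: 8.7743 ± 1.282 × 0.2580 → [8.444, 9.105].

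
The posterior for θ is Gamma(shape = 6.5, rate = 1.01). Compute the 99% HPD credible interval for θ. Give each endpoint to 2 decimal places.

[1.39, 13.95]

The posterior is unimodal and skewed, so the HPD interval has equal density at both endpoints and is the shortest 99% interval.
Solving f(1.39) = f(13.95) with F(13.95) − F(1.39) = 0.99 gives [1.39, 13.95].
For comparison, the equal-tailed interval is [1.76, 14.76]; the HPD is narrower and shifted toward the mode.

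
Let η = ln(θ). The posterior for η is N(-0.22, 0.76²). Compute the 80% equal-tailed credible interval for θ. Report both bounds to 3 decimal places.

[0.303, 2.125]

On the log scale the 80% interval is -0.22 ± 1.282 × 0.76 = [-1.1940, 0.7540].
Exponentiate: [e^-1.1940, e^0.7540] = [0.303, 2.125].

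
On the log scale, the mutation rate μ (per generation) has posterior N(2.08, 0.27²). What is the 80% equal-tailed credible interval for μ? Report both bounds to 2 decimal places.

[5.66, 11.31]

On the log scale the 80% interval is 2.08 ± 1.282 × 0.27 = [1.7340, 2.4260].
Exponentiate: [e^1.7340, e^2.4260] = [5.66, 11.31].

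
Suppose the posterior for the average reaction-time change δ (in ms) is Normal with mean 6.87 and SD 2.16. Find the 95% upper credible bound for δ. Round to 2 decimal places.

Need U with P(δ ≤ U) = 0.95: U = 6.87 + z_{0.05}·2.16.
z = 1.645; U = 6.87 + 1.645 × 2.16 = 10.42.

10.42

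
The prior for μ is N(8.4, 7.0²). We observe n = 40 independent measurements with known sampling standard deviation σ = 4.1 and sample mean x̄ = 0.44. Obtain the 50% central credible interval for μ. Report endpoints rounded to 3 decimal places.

Posterior precision = 1/7.0² + 40/4.1² = 0.0204 + 2.3795 = 2.3999, so posterior SD = 0.6455.
Posterior mean = (8.4/7.0² + 40·0.44/4.1²) / 2.3999 = 0.5077.
Interval: 0.5077 ± 0.674 × 0.6455 → [0.072, 0.943].

[0.072, 0.943]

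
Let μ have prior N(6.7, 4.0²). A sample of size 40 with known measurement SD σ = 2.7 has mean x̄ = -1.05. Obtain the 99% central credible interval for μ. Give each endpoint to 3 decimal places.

[-2.056, 0.131]

Posterior precision = 1/4.0² + 40/2.7² = 0.0625 + 5.4870 = 5.5495, so posterior SD = 0.4245.
Posterior mean = (6.7/4.0² + 40·-1.05/2.7²) / 5.5495 = -0.9627.
Interval: -0.9627 ± 2.576 × 0.4245 → [-2.056, 0.131].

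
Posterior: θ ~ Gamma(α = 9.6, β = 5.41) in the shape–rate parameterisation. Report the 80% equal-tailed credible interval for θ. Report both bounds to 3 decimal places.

[1.091, 2.537]

Posterior: Gamma(shape 9.6, rate 5.41).
Equal-tailed 80% interval: Gamma(9.6, 5.41) quantiles at 0.1 and 0.9.
Posterior mean ≈ 1.774, SD ≈ 0.573; a Normal approximation gives roughly [1.041, 2.508].
Exact: lower = 1.091; upper = 2.537.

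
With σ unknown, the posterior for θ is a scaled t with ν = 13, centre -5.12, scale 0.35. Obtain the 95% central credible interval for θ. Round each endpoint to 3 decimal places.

[-5.876, -4.364]

The t_13 distribution is symmetric; the 95% interval is -5.12 ± t·0.35 with t_{0.975,13} = 2.160.
Half-width: 2.160 × 0.35 = 0.756.
-5.12 − 0.756 = -5.876; -5.12 + 0.756 = -4.364.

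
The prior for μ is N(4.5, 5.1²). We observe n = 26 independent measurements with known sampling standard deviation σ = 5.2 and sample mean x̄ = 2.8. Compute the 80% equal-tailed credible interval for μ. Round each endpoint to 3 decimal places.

Posterior precision = 1/5.1² + 26/5.2² = 0.0384 + 0.9615 = 1.0000, so posterior SD = 1.0000.
Posterior mean = (4.5/5.1² + 26·2.8/5.2²) / 1.0000 = 2.8654.
Interval: 2.8654 ± 1.282 × 1.0000 → [1.584, 4.147].

[1.584, 4.147]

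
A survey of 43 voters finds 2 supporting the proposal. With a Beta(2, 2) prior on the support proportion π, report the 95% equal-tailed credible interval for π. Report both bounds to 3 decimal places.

Posterior: Beta(2+2, 2+41) = Beta(4, 43).
Equal-tailed 95% interval: the 0.025 and 0.975 quantiles of Beta(4, 43).
Posterior mean ≈ 0.085, SD ≈ 0.040; a Normal approximation gives roughly [0.006, 0.164].
Exact: F⁻¹(0.025) = 0.024; F⁻¹(0.975) = 0.179.

[0.024, 0.179]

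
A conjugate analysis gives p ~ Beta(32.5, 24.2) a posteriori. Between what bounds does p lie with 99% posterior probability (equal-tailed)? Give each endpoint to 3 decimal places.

Posterior: Beta(32.5, 24.2).
Equal-tailed 99% interval: the 0.005 and 0.995 quantiles of Beta(32.5, 24.2).
Posterior mean ≈ 0.573, SD ≈ 0.065; a Normal approximation gives roughly [0.405, 0.741].
Exact: F⁻¹(0.005) = 0.403; F⁻¹(0.995) = 0.733.

[0.403, 0.733]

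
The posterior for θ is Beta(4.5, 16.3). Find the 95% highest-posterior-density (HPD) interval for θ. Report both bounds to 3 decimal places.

[0.059, 0.390]

The posterior is unimodal and skewed, so the HPD interval has equal density at both endpoints and is the shortest 95% interval.
Solving f(0.059) = f(0.390) with F(0.390) − F(0.059) = 0.95 gives [0.059, 0.390].
For comparison, the equal-tailed interval is [0.072, 0.412]; the HPD is narrower and shifted toward the mode.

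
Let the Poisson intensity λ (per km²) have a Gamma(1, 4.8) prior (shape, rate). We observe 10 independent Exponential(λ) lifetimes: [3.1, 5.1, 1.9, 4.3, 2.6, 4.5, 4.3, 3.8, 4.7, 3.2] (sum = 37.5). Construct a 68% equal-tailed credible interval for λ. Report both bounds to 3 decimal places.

[0.183, 0.337]

Posterior: Gamma(1+10, 4.8+37.5) = Gamma(11, 42.3) (shape, rate).
Equal-tailed 68% interval: Gamma(11, 42.3) quantiles at 0.16 and 0.84.
Posterior mean ≈ 0.260, SD ≈ 0.078; a Normal approximation gives roughly [0.182, 0.338].
Exact: lower = 0.183; upper = 0.337.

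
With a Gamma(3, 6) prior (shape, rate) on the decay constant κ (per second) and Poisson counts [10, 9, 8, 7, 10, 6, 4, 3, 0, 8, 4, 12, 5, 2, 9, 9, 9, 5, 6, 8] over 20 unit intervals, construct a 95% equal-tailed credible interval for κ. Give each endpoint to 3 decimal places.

[4.424, 6.187]

Posterior: Gamma(3+134, 6+20) = Gamma(137, 26) (shape, rate).
Equal-tailed 95% interval: Gamma(137, 26) quantiles at 0.025 and 0.975.
Posterior mean ≈ 5.269, SD ≈ 0.450; a Normal approximation gives roughly [4.387, 6.152].
Exact: lower = 4.424; upper = 6.187.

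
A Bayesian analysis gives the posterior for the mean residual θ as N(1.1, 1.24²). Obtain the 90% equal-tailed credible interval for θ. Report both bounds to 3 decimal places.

The posterior is symmetric, so the 90% equal-tailed interval is θ = 1.1 ± z·1.24 with z = 1.645.
Half-width: 1.645 × 1.24 = 2.040.
1.1 − 2.040 = -0.940; 1.1 + 2.040 = 3.140.

[-0.940, 3.140]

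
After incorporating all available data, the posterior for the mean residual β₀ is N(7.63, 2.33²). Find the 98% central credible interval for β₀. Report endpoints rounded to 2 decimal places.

[2.21, 13.05]

The posterior is symmetric, so the 98% equal-tailed interval is β₀ = 7.63 ± z·2.33 with z = 2.326.
Half-width: 2.326 × 2.33 = 5.42.
7.63 − 5.42 = 2.21; 7.63 + 5.42 = 13.05.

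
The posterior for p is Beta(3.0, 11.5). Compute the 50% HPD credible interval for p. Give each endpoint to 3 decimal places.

[0.100, 0.235]

The posterior is unimodal and skewed, so the HPD interval has equal density at both endpoints and is the shortest 50% interval.
Solving f(0.100) = f(0.235) with F(0.235) − F(0.100) = 0.50 gives [0.100, 0.235].
For comparison, the equal-tailed interval is [0.129, 0.270]; the HPD is narrower and shifted toward the mode.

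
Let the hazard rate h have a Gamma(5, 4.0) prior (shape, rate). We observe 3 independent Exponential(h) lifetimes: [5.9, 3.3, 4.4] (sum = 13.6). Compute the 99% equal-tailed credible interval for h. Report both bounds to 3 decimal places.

[0.146, 0.973]

Posterior: Gamma(5+3, 4.0+13.6) = Gamma(8, 17.6) (shape, rate).
Equal-tailed 99% interval: Gamma(8, 17.6) quantiles at 0.005 and 0.995.
Posterior mean ≈ 0.455, SD ≈ 0.161; a Normal approximation gives roughly [0.041, 0.868].
Exact: lower = 0.146; upper = 0.973.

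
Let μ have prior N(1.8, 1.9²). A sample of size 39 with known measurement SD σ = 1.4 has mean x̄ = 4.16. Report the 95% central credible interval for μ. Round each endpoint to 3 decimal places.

Posterior precision = 1/1.9² + 39/1.4² = 0.2770 + 19.8980 = 20.1750, so posterior SD = 0.2226.
Posterior mean = (1.8/1.9² + 39·4.16/1.4²) / 20.1750 = 4.1276.
Interval: 4.1276 ± 1.960 × 0.2226 → [3.691, 4.564].

[3.691, 4.564]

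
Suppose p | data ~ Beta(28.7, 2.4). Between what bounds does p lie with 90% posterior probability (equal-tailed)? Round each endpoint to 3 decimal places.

[0.833, 0.982]

Posterior: Beta(28.7, 2.4).
Equal-tailed 90% interval: the 0.05 and 0.95 quantiles of Beta(28.7, 2.4).
Posterior mean ≈ 0.923, SD ≈ 0.047; a Normal approximation gives roughly [0.845, 1.000].
Exact: F⁻¹(0.05) = 0.833; F⁻¹(0.95) = 0.982.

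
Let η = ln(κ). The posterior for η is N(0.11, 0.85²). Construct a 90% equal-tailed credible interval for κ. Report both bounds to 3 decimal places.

On the log scale the 90% interval is 0.11 ± 1.645 × 0.85 = [-1.2881, 1.5081].
Exponentiate: [e^-1.2881, e^1.5081] = [0.276, 4.518].

[0.276, 4.518]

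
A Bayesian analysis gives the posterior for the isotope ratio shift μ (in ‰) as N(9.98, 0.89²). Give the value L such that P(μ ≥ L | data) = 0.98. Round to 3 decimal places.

8.152

Need L with P(μ ≥ L) = 0.98: L = 9.98 − z_{0.02}·0.89.
z = 2.054; L = 9.98 − 2.054 × 0.89 = 8.152.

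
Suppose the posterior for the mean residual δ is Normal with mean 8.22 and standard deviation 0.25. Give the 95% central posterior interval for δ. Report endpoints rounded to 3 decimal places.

The posterior is symmetric, so the 95% equal-tailed interval is δ = 8.22 ± z·0.25 with z = 1.960.
Half-width: 1.960 × 0.25 = 0.490.
8.22 − 0.490 = 7.730; 8.22 + 0.490 = 8.710.

[7.730, 8.710]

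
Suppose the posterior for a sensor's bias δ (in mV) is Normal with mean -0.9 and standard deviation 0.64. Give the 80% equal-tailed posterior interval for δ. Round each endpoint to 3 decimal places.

[-1.720, -0.080]

The posterior is symmetric, so the 80% equal-tailed interval is δ = -0.9 ± z·0.64 with z = 1.282.
Half-width: 1.282 × 0.64 = 0.820.
-0.9 − 0.820 = -1.720; -0.9 + 0.820 = -0.080.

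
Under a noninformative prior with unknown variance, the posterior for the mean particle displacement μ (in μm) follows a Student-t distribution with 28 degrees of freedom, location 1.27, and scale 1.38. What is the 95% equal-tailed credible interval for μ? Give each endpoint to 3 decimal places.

[-1.557, 4.097]

The t_28 distribution is symmetric; the 95% interval is 1.27 ± t·1.38 with t_{0.975,28} = 2.048.
Half-width: 2.048 × 1.38 = 2.827.
1.27 − 2.827 = -1.557; 1.27 + 2.827 = 4.097.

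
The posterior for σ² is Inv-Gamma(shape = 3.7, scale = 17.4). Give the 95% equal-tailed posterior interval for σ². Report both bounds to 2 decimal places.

Inverse-Gamma(3.7, 17.4) quantiles: F⁻¹(0.025) and F⁻¹(0.975).
Equivalently, 1/σ² ~ Gamma(3.7, rate = 17.4); invert its 0.975 and 0.025 quantiles.
Posterior mean ≈ 6.44, SD ≈ 4.94; a Normal approximation gives roughly [-3.24, 16.13].
Exact: lower = 2.09; upper = 18.49.

[2.09, 18.49]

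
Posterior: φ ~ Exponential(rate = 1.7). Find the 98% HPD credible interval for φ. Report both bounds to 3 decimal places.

The exponential density is strictly decreasing on [0, ∞), so the HPD interval is anchored at 0: [0, q] with P(φ ≤ q) = 0.98.
q = −ln(1 − 0.98) / 1.7 = 3.9120 / 1.7 = 2.301.

[0.000, 2.301]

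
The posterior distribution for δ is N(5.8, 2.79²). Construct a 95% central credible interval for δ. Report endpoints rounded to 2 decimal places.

The posterior is symmetric, so the 95% equal-tailed interval is δ = 5.8 ± z·2.79 with z = 1.960.
Half-width: 1.960 × 2.79 = 5.47.
5.8 − 5.47 = 0.33; 5.8 + 5.47 = 11.27.

[0.33, 11.27]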